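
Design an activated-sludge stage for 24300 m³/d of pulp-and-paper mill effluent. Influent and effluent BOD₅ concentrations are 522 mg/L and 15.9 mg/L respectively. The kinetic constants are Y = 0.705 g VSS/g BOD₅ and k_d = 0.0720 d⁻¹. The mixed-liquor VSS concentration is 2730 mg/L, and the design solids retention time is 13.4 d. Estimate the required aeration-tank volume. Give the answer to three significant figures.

V ≈ 21700 m³

From the SRT design equation V = Y Q (S₀−S) θ_c / [X (1 + k_d θ_c)] = 0.705 × 24300 × (522 − 15.9) × 13.4 / [2730 × (1 + 0.0720 × 13.4)] = 1.16×10^8 / 5364 = 21660 m³.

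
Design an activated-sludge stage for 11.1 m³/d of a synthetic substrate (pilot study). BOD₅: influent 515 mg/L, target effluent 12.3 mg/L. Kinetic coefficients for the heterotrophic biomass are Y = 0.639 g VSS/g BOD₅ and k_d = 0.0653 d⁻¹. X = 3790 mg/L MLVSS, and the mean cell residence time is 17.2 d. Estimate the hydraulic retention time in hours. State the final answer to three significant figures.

From the SRT design equation V = Y Q (S₀−S) θ_c / [X (1 + k_d θ_c)] = 0.639 × 11.1 × (515 − 12.3) × 17.2 / [3790 × (1 + 0.0653 × 17.2)] = 6.13×10^4 / 8047 = 7.621 m³.
Hydraulic retention time τ = V/Q = 7.621 / 11.1 = 0.6866 d = 16.48 h.

τ ≈ 16.5 h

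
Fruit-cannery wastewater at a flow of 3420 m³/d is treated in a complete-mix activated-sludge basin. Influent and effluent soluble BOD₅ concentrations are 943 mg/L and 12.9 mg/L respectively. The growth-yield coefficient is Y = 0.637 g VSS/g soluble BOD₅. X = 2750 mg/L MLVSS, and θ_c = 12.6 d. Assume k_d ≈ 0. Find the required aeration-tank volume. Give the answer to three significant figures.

V ≈ 9280 m³

Biomass mass balance (decay neglected): V·X = Y·Q·(S₀ − S)·θ_c, so V = 0.637 × 3420 × (943 − 12.9) × 12.6 / 2750 = 9284 m³.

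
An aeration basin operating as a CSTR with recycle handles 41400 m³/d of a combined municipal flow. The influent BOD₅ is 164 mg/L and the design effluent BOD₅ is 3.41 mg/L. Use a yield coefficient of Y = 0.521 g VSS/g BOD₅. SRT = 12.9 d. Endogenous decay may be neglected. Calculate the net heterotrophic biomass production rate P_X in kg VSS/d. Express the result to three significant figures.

With endogenous decay neglected, the observed yield equals the true yield: Y_obs = Y = 0.521 g VSS/g BOD₅.
Q·(S₀ − S) = 41400 × (164 − 3.41) × 10⁻³ = 6648 kg/d removed.
P_X = Y_obs · Q(S₀ − S) = 0.5210 × 6648 = 3464 kg VSS/d.

P_X ≈ 3460 kg VSS/d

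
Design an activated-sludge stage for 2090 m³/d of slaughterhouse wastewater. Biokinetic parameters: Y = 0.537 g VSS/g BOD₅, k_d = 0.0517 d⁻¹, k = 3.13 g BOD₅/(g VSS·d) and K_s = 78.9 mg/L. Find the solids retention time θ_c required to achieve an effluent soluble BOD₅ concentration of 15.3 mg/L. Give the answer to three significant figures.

At the target effluent, Y k S/(K_s+S) = 0.537×3.13×15.3/94.20 = 0.2730 d⁻¹.
1/θ_c = 0.2730 − 0.0517 = 0.2213 d⁻¹, so θ_c = 4.519 d.

θ_c ≈ 4.52 d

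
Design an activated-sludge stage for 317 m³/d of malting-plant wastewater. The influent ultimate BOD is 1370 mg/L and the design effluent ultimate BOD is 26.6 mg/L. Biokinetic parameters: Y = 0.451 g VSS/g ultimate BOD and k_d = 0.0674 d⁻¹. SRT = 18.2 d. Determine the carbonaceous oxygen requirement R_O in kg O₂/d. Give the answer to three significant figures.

The observed yield is Y_obs = Y/(1 + k_d·θ_c) = 0.451 / (1 + 0.0674 × 18.2) = 0.451 / 2.227 = 0.2025 g VSS per g ultimate BOD removed.
Substrate removed = Q·(S₀ − S) = 317 m³/d × (1370 − 26.6) g/m³ = 4.26×10^5 g/d = 425.9 kg/d.
Net sludge production P_X = 0.2025 × 425.9 = 86.25 kg VSS/d.
R_O = Q·(S₀ − S) − 1.42·P_X = 425.9 − 1.42 × 86.25 = 303.4 kg O₂/d.

R_O ≈ 303 kg O₂/d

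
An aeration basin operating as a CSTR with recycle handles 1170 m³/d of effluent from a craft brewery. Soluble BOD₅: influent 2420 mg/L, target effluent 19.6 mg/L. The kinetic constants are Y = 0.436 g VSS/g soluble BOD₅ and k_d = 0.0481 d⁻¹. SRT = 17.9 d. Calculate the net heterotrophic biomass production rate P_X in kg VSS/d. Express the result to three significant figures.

Observed yield with endogenous decay: Y_obs = Y / (1 + k_d·θ_c) = 0.436 / (1 + 0.0481 × 17.9) = 0.436 / 1.861 = 0.2343 g VSS/g soluble BOD₅.
Mass of soluble BOD₅ removed per day: Q(S₀ − S) = 1170 × 2400 g/m³ = 2808 kg/d.
Biomass produced: P_X = Y_obs·Q·ΔS = 0.2343 × 2808 ≈ 658.0 kg VSS/d.

P_X ≈ 658 kg VSS/d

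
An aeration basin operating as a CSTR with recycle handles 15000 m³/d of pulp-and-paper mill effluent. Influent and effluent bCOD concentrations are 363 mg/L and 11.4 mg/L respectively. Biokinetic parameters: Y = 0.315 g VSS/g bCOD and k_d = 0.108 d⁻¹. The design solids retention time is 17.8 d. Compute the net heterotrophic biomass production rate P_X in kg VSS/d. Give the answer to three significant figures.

P_X ≈ 568 kg VSS/d

Observed yield with endogenous decay: Y_obs = Y / (1 + k_d·θ_c) = 0.315 / (1 + 0.108 × 17.8) = 0.315 / 2.922 = 0.1078 g VSS/g bCOD.
Q·(S₀ − S) = 15000 × (363 − 11.4) × 10⁻³ = 5274 kg/d removed.
Biomass produced: P_X = Y_obs·Q·ΔS = 0.1078 × 5274 ≈ 568.5 kg VSS/d.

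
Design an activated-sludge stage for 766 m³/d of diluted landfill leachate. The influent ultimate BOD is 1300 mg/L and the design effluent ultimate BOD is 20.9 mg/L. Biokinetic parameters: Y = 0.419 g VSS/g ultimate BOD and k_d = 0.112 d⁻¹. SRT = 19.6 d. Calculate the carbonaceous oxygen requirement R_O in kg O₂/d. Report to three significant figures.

Observed yield with endogenous decay: Y_obs = Y / (1 + k_d·θ_c) = 0.419 / (1 + 0.112 × 19.6) = 0.419 / 3.195 = 0.1311 g VSS/g ultimate BOD.
Substrate removed = Q·(S₀ − S) = 766 m³/d × (1300 − 20.9) g/m³ = 9.8×10^5 g/d = 979.8 kg/d.
Biomass synthesised: P_X = Y_obs × 979.8 = 128.5 kg VSS/d.
R_O = Q·(S₀ − S) − 1.42·P_X = 979.8 − 1.42 × 128.5 = 797.3 kg O₂/d.

R_O ≈ 797 kg O₂/d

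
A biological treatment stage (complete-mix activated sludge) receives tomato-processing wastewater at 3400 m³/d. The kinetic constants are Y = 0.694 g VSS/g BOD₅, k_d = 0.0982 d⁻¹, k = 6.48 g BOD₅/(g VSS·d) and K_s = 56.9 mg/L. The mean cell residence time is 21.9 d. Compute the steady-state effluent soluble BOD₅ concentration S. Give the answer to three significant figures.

S ≈ 1.88 mg/L

Effluent substrate depends only on kinetics and SRT: S = K_s(1 + k_d θ_c) / [θ_c(Yk − k_d) − 1] = 56.9 × (1 + 0.0982 × 21.9) / [21.9 × (0.694 × 6.48 − 0.0982) − 1] = 179.3 / 95.34 = 1.880 mg/L.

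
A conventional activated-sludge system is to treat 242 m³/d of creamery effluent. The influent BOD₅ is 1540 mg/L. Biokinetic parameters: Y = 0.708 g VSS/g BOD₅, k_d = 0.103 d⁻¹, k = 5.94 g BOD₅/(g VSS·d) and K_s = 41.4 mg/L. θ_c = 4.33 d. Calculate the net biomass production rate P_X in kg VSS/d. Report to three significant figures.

For a completely mixed reactor with recycle the Lawrence–McCarty relation gives S = K_s·(1 + k_d·θ_c) / [θ_c·(Y·k − k_d) − 1] = 41.4 × (1 + 0.103 × 4.33) / [4.33 × (0.708 × 5.94 − 0.103) − 1] = 59.86 / 16.76 = 3.571 mg/L.
Correct the yield for decay: Y_obs = Y/(1 + k_d θ_c) = 0.708 / (1 + 0.103 × 4.33) = 0.708 / 1.446 = 0.4896.
ΔS = 1540 − 3.57 = 1536 mg/L, so the substrate removal rate is 242 × 1536/1000 = 371.8 kg BOD₅/d.
So the net sludge growth is P_X = 0.4896 × 371.8 = 182.1 kg VSS/d.

P_X ≈ 182 kg VSS/d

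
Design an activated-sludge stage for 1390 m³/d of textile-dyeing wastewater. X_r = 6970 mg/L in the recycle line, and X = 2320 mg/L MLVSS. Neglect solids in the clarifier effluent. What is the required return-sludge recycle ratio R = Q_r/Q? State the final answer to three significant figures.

R = Q_r/Q = X/(X_r − X) = 2320 / (6970 − 2320) = 0.4989.

R ≈ 0.499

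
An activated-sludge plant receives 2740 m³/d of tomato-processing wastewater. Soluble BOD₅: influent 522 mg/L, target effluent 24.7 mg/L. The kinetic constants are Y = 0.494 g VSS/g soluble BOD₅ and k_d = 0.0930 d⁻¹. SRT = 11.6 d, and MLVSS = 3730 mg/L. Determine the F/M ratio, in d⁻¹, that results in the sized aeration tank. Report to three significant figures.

F/M ≈ 0.381 d⁻¹

Rearranging the biomass balance for a CMAS with decay, V = Y·Q·ΔS·θ_c / [X·(1+k_d θ_c)] = 0.494 × 2740 × (522 − 24.7) × 11.6 / [3730 × (1 + 0.0930 × 11.6)] = 7.81×10^6 / 7754 = 1007 m³.
F/M = applied load / biomass = Q·S₀/(V·X) = 2740 × 522 / (1007 × 3730) = 0.3808 d⁻¹.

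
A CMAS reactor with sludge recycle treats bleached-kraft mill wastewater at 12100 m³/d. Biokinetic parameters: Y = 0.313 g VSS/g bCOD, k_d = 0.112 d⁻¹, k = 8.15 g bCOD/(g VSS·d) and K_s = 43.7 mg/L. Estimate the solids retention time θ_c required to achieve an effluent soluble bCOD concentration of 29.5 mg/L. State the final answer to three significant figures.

θ_c ≈ 1.09 d

At the target effluent, Y k S/(K_s+S) = 0.313×8.15×29.5/73.20 = 1.028 d⁻¹.
1/θ_c = 1.028 − 0.112 = 0.9160 d⁻¹, so θ_c = 1.092 d.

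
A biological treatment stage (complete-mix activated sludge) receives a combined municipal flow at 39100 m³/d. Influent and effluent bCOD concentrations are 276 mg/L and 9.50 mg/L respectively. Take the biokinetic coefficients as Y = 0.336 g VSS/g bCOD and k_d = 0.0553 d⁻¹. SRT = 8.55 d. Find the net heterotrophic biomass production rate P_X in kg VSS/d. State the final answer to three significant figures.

Observed yield with endogenous decay: Y_obs = Y / (1 + k_d·θ_c) = 0.336 / (1 + 0.0553 × 8.55) = 0.336 / 1.473 = 0.2281 g VSS/g bCOD.
Mass of bCOD removed per day: Q(S₀ − S) = 39100 × 266.5 g/m³ = 10420 kg/d.
Biomass produced: P_X = Y_obs·Q·ΔS = 0.2281 × 10420 ≈ 2377 kg VSS/d.

P_X ≈ 2380 kg VSS/d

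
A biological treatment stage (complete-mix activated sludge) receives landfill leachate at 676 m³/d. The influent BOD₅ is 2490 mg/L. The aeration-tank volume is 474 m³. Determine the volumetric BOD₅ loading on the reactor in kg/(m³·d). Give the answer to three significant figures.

L_v ≈ 3.55 kg BOD₅/(m³·d)

L_v = Q S₀ / V = 676 × 2490 × 10⁻³ / 474.0 = 3.551 kg/(m³·d).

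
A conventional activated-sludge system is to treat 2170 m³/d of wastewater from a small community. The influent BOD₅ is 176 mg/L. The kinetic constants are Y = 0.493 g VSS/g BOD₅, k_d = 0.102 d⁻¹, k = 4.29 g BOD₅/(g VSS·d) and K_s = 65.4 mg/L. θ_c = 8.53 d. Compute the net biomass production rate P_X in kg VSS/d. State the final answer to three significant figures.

P_X ≈ 96.4 kg VSS/d

For a completely mixed reactor with recycle the Lawrence–McCarty relation gives S = K_s·(1 + k_d·θ_c) / [θ_c·(Y·k − k_d) − 1] = 65.4 × (1 + 0.102 × 8.53) / [8.53 × (0.493 × 4.29 − 0.102) − 1] = 122.3 / 16.17 = 7.563 mg/L.
Y_obs = Y / (1 + k_d θ_c) = 0.493 / (1 + 0.102 × 8.53) = 0.493 / 1.870 = 0.2636.
Mass of BOD₅ removed per day: Q(S₀ − S) = 2170 × 168.4 g/m³ = 365.5 kg/d.
So the net sludge growth is P_X = 0.2636 × 365.5 = 96.36 kg VSS/d.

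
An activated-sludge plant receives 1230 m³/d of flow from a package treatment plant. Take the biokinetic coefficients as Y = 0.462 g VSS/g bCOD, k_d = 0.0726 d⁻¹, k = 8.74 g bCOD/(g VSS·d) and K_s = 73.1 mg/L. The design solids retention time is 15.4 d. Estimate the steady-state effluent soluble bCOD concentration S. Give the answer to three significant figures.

For a completely mixed reactor with recycle the Lawrence–McCarty relation gives S = K_s·(1 + k_d·θ_c) / [θ_c·(Y·k − k_d) − 1] = 73.1 × (1 + 0.0726 × 15.4) / [15.4 × (0.462 × 8.74 − 0.0726) − 1] = 154.8 / 60.07 = 2.578 mg/L.

S ≈ 2.58 mg/L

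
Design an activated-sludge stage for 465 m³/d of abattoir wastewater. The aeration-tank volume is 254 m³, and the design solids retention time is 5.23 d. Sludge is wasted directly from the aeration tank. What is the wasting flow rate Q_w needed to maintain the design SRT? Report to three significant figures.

Wasting from the aeration tank: Q_w = V / θ_c = 254.0 / 5.23 = 48.57 m³/d.

Q_w ≈ 48.6 m³/d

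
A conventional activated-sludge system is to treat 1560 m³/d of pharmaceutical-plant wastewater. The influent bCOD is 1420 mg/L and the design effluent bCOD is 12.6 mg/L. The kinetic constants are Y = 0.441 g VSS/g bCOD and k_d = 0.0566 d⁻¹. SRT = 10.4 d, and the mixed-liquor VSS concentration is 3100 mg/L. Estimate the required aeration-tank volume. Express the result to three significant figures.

Steady-state biomass mass balance: V·X·(1 + k_d·θ_c) = Y·Q·(S₀ − S)·θ_c, so V = 0.441 × 1560 × (1420 − 12.6) × 10.4 / [3100 × (1 + 0.0566 × 10.4)] = 1.01×10^7 / 4925 = 2045 m³.

V ≈ 2040 m³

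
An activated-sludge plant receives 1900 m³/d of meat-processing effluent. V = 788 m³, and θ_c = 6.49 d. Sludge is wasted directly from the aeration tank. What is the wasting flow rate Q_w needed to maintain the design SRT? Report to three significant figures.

With mixed-liquor wasting, θ_c = V/Q_w, so Q_w = V/θ_c = 788.0/6.49 = 121.4 m³/d.

Q_w ≈ 121 m³/d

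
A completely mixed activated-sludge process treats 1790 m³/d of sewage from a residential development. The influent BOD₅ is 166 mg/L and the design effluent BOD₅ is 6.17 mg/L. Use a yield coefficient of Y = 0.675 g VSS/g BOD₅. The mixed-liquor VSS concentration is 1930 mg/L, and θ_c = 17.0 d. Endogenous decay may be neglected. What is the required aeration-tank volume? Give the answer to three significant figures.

V ≈ 1700 m³

With k_d = 0 the design equation reduces to V = Y Q (S₀−S) θ_c / X = 0.675 × 1790 × (166 − 6.17) × 17.0 / 1930 = 1701 m³.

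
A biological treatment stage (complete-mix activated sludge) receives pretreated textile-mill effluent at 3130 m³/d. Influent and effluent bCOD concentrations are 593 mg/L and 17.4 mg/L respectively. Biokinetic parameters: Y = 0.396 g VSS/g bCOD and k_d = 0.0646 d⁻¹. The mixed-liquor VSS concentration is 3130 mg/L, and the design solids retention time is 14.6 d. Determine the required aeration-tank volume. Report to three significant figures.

From the SRT design equation V = Y Q (S₀−S) θ_c / [X (1 + k_d θ_c)] = 0.396 × 3130 × (593 − 17.4) × 14.6 / [3130 × (1 + 0.0646 × 14.6)] = 1.04×10^7 / 6082 = 1713 m³.

V ≈ 1710 m³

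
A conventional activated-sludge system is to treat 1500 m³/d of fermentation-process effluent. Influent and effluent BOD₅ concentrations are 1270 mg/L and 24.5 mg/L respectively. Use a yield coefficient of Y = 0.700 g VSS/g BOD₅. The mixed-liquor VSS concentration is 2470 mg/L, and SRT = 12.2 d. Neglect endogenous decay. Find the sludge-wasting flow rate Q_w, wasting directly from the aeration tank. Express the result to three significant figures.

V·X = Y·Q·ΔS·θ_c gives V = 0.700 × 1500 × (1270 − 24.5) × 12.2 / 2470 = 6459 m³.
With mixed-liquor wasting, θ_c = V/Q_w, so Q_w = V/θ_c = 6459/12.2 = 529.5 m³/d.

Q_w ≈ 529 m³/d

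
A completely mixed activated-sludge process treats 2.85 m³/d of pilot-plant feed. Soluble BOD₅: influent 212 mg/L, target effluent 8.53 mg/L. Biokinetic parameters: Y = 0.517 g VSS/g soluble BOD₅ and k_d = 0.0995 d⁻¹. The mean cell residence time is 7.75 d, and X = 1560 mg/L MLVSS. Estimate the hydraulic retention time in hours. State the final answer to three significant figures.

τ ≈ 7.08 h

From the SRT design equation V = Y Q (S₀−S) θ_c / [X (1 + k_d θ_c)] = 0.517 × 2.85 × (212 − 8.53) × 7.75 / [1560 × (1 + 0.0995 × 7.75)] = 2.32×10^3 / 2763 = 0.8409 m³.
HRT = V/Q = 0.8409 m³ / 2.85 m³·d⁻¹ = 0.2951 d × 24 = 7.082 h.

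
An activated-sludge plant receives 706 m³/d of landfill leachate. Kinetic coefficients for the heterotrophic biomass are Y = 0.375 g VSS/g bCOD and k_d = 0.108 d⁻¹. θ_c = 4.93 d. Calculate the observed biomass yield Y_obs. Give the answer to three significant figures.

Correct the yield for decay: Y_obs = Y/(1 + k_d θ_c) = 0.375 / (1 + 0.108 × 4.93) = 0.375 / 1.532 = 0.2447.

Y_obs ≈ 0.245 g VSS/g bCOD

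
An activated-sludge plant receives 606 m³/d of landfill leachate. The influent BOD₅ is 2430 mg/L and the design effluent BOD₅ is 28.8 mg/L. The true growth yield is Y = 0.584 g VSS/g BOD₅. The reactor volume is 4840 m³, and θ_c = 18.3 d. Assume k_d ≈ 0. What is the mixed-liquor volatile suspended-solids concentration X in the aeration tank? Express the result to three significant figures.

X ≈ 3210 mg/L

Without decay, X = Y Q (S₀−S) θ_c / V = 0.584 × 606 × (2430 − 28.8) × 18.3 / 4840 = 3213 mg/L.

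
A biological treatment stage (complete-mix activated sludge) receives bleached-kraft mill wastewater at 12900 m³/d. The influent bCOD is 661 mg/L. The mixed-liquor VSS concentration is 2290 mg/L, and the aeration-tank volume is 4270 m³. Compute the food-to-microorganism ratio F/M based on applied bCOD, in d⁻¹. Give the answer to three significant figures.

F/M ≈ 0.872 d⁻¹

F/M = applied load / biomass = Q·S₀/(V·X) = 12900 × 661 / (4270 × 2290) = 0.8720 d⁻¹.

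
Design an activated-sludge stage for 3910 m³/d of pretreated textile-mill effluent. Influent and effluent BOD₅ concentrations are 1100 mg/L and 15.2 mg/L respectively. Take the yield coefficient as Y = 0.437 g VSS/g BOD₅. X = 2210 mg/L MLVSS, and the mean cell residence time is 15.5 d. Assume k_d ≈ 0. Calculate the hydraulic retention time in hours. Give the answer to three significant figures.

With k_d = 0 the design equation reduces to V = Y Q (S₀−S) θ_c / X = 0.437 × 3910 × (1100 − 15.2) × 15.5 / 2210 = 13000 m³.
HRT = V/Q = 13000 m³ / 3910 m³·d⁻¹ = 3.325 d × 24 = 79.80 h.

τ ≈ 79.8 h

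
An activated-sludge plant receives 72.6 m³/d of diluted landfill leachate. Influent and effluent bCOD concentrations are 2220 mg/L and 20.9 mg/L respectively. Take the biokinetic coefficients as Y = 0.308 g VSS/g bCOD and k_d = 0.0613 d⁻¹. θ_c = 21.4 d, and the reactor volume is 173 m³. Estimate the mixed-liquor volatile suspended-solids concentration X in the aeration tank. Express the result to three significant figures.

X ≈ 2630 mg/L

Solving the biomass balance for X: X = Y Q (S₀−S) θ_c / [V (1+k_d θ_c)] = 0.308 × 72.6 × (2220 − 20.9) × 21.4 / [173 × (1 + 0.0613 × 21.4)] = 2631 mg/L.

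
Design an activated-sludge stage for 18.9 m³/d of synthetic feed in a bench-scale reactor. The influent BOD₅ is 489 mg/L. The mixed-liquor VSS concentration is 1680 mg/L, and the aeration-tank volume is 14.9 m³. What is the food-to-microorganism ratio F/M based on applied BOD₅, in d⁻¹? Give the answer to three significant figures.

F/M ≈ 0.369 d⁻¹

Food-to-microorganism ratio F/M = Q S₀ / (V X) = 18.9 × 489 / (14.90 × 1680) = 0.3692 d⁻¹.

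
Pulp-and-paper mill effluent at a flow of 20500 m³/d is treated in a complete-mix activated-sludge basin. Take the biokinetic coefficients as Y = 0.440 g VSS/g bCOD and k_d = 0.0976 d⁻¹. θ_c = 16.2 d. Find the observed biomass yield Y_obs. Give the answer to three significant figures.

Y_obs = Y / (1 + k_d θ_c) = 0.440 / (1 + 0.0976 × 16.2) = 0.440 / 2.581 = 0.1705.

Y_obs ≈ 0.170 g VSS/g bCOD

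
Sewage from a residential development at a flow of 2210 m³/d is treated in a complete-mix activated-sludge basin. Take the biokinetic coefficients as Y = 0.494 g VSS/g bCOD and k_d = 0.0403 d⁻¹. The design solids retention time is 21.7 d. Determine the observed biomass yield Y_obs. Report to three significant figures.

Correct the yield for decay: Y_obs = Y/(1 + k_d θ_c) = 0.494 / (1 + 0.0403 × 21.7) = 0.494 / 1.875 = 0.2635.

Y_obs ≈ 0.264 g VSS/g bCOD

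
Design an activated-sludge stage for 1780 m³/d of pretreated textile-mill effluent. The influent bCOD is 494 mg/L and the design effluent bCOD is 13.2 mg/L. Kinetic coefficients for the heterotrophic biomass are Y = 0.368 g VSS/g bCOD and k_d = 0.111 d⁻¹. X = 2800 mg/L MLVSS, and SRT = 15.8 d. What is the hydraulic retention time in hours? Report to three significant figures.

τ ≈ 8.70 h

Rearranging the biomass balance for a CMAS with decay, V = Y·Q·ΔS·θ_c / [X·(1+k_d θ_c)] = 0.368 × 1780 × (494 − 13.2) × 15.8 / [2800 × (1 + 0.111 × 15.8)] = 4.98×10^6 / 7711 = 645.4 m³.
τ = V/Q = 645.4/1780 = 0.3626 d, or 8.701 h.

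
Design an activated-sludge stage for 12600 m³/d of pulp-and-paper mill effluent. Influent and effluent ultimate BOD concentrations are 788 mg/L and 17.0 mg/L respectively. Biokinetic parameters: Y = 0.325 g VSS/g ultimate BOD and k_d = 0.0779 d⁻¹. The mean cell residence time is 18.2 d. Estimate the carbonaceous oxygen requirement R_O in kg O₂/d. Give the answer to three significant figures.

Y_obs = Y / (1 + k_d θ_c) = 0.325 / (1 + 0.0779 × 18.2) = 0.325 / 2.418 = 0.1344.
Q·(S₀ − S) = 12600 × (788 − 17.0) × 10⁻³ = 9715 kg/d removed.
P_X = Y_obs·Q·(S₀ − S) = 0.1344 × 9715 = 1306 kg VSS/d.
R_O = Q·(S₀ − S) − 1.42·P_X = 9715 − 1.42 × 1306 = 7860 kg O₂/d.

R_O ≈ 7860 kg O₂/d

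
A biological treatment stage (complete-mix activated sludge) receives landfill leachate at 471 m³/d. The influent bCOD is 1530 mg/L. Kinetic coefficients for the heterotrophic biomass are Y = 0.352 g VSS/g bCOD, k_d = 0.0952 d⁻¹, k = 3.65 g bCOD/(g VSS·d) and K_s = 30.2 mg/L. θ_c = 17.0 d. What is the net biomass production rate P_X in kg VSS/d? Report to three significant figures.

P_X ≈ 96.6 kg VSS/d

Effluent substrate depends only on kinetics and SRT: S = K_s(1 + k_d θ_c) / [θ_c(Yk − k_d) − 1] = 30.2 × (1 + 0.0952 × 17.0) / [17.0 × (0.352 × 3.65 − 0.0952) − 1] = 79.08 / 19.22 = 4.114 mg/L.
Observed yield with endogenous decay: Y_obs = Y / (1 + k_d·θ_c) = 0.352 / (1 + 0.0952 × 17.0) = 0.352 / 2.618 = 0.1344 g VSS/g bCOD.
Q·(S₀ − S) = 471 × (1530 − 4.11) × 10⁻³ = 718.7 kg/d removed.
P_X = Y_obs · Q(S₀ − S) = 0.1344 × 718.7 = 96.62 kg VSS/d.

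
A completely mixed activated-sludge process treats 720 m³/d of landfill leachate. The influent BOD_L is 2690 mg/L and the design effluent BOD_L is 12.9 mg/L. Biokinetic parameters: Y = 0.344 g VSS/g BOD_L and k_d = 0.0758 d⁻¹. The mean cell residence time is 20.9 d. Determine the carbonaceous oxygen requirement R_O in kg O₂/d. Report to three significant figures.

R_O ≈ 1560 kg O₂/d

Correct the yield for decay: Y_obs = Y/(1 + k_d θ_c) = 0.344 / (1 + 0.0758 × 20.9) = 0.344 / 2.584 = 0.1331.
Q·(S₀ − S) = 720 × (2690 − 12.9) × 10⁻³ = 1928 kg/d removed.
P_X = Y_obs·Q·(S₀ − S) = 0.1331 × 1928 = 256.6 kg VSS/d.
R_O = Q·ΔS − 1.42 P_X = 1928 − 364.3 = 1563 kg O₂/d.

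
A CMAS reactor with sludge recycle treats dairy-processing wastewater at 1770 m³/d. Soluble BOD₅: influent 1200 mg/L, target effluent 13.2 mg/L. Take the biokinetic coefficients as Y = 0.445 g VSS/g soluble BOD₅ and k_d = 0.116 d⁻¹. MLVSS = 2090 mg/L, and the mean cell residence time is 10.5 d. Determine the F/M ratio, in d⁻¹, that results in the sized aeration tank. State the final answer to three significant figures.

Steady-state biomass mass balance: V·X·(1 + k_d·θ_c) = Y·Q·(S₀ − S)·θ_c, so V = 0.445 × 1770 × (1200 − 13.2) × 10.5 / [2090 × (1 + 0.116 × 10.5)] = 9.82×10^6 / 4636 = 2117 m³.
F/M = applied load / biomass = Q·S₀/(V·X) = 1770 × 1200 / (2117 × 2090) = 0.4800 d⁻¹.

F/M ≈ 0.480 d⁻¹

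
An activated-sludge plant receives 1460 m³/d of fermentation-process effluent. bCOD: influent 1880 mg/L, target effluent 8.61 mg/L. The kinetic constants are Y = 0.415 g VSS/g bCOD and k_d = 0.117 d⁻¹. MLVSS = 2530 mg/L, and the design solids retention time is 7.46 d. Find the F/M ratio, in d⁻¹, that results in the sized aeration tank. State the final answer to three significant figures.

F/M ≈ 0.608 d⁻¹

From the SRT design equation V = Y Q (S₀−S) θ_c / [X (1 + k_d θ_c)] = 0.415 × 1460 × (1880 − 8.61) × 7.46 / [2530 × (1 + 0.117 × 7.46)] = 8.46×10^6 / 4738 = 1785 m³.
F/M = Q·S₀ / (V·X) = 1460 × 1880 / (1785 × 2530) = 0.6077 g bCOD·(g VSS·d)⁻¹.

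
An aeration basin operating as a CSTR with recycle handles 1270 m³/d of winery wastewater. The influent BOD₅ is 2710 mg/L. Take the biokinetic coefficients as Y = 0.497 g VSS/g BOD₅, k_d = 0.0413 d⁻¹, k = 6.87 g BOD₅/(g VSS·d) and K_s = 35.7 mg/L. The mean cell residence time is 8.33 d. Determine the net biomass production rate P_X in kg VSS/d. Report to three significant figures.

P_X ≈ 1270 kg VSS/d

For a completely mixed reactor with recycle the Lawrence–McCarty relation gives S = K_s·(1 + k_d·θ_c) / [θ_c·(Y·k − k_d) − 1] = 35.7 × (1 + 0.0413 × 8.33) / [8.33 × (0.497 × 6.87 − 0.0413) − 1] = 47.98 / 27.10 = 1.771 mg/L.
Y_obs = Y / (1 + k_d θ_c) = 0.497 / (1 + 0.0413 × 8.33) = 0.497 / 1.344 = 0.3698.
Mass of BOD₅ removed per day: Q(S₀ − S) = 1270 × 2708 g/m³ = 3439 kg/d.
P_X = Y_obs · Q(S₀ − S) = 0.3698 × 3439 = 1272 kg VSS/d.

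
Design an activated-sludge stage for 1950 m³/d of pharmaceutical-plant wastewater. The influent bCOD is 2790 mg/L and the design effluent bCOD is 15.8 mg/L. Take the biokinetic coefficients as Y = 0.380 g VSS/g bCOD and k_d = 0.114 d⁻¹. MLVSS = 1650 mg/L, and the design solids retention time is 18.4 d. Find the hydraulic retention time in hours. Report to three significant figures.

Steady-state biomass mass balance: V·X·(1 + k_d·θ_c) = Y·Q·(S₀ − S)·θ_c, so V = 0.380 × 1950 × (2790 − 15.8) × 18.4 / [1650 × (1 + 0.114 × 18.4)] = 3.78×10^7 / 5111 = 7401 m³.
τ = V/Q = 7401/1950 = 3.795 d, or 91.08 h.

τ ≈ 91.1 h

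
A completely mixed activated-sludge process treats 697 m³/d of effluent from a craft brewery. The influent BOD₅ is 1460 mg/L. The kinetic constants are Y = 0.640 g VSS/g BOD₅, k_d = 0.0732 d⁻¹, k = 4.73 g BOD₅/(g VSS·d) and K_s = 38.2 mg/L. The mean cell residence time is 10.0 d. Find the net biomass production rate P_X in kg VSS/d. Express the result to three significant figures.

P_X ≈ 375 kg VSS/d

For a completely mixed reactor with recycle the Lawrence–McCarty relation gives S = K_s·(1 + k_d·θ_c) / [θ_c·(Y·k − k_d) − 1] = 38.2 × (1 + 0.0732 × 10.0) / [10.0 × (0.640 × 4.73 − 0.0732) − 1] = 66.16 / 28.54 = 2.318 mg/L.
Observed yield with endogenous decay: Y_obs = Y / (1 + k_d·θ_c) = 0.640 / (1 + 0.0732 × 10.0) = 0.640 / 1.732 = 0.3695 g VSS/g BOD₅.
Q·(S₀ − S) = 697 × (1460 − 2.32) × 10⁻³ = 1016 kg/d removed.
P_X = Y_obs · Q(S₀ − S) = 0.3695 × 1016 = 375.4 kg VSS/d.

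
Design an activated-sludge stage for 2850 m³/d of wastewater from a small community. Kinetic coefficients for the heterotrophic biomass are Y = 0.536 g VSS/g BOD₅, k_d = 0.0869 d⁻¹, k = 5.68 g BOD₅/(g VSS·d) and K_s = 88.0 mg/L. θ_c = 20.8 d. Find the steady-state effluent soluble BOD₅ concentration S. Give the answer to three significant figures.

Effluent substrate depends only on kinetics and SRT: S = K_s(1 + k_d θ_c) / [θ_c(Yk − k_d) − 1] = 88.0 × (1 + 0.0869 × 20.8) / [20.8 × (0.536 × 5.68 − 0.0869) − 1] = 247.1 / 60.52 = 4.082 mg/L.

S ≈ 4.08 mg/L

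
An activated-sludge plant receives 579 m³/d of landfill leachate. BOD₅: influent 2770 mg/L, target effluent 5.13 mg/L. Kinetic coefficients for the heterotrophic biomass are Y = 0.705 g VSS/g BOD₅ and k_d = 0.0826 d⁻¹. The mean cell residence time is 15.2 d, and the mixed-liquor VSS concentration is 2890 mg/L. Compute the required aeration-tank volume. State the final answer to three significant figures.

Rearranging the biomass balance for a CMAS with decay, V = Y·Q·ΔS·θ_c / [X·(1+k_d θ_c)] = 0.705 × 579 × (2770 − 5.13) × 15.2 / [2890 × (1 + 0.0826 × 15.2)] = 1.72×10^7 / 6518 = 2632 m³.

V ≈ 2630 m³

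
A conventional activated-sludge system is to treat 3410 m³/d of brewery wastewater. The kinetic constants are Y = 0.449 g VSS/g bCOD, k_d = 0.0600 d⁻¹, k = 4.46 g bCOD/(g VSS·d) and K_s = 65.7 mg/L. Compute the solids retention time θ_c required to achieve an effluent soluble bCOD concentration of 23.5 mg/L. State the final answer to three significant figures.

θ_c ≈ 2.14 d

From 1/θ_c = Y·k·S/(K_s + S) − k_d: Y·k·S/(K_s+S) = 0.449 × 4.46 × 23.5 / (65.7 + 23.5) = 0.5276 d⁻¹.
Then 1/θ_c = μ − k_d = 0.5276 − 0.0600 = 0.4676 d⁻¹, giving θ_c = 2.139 d.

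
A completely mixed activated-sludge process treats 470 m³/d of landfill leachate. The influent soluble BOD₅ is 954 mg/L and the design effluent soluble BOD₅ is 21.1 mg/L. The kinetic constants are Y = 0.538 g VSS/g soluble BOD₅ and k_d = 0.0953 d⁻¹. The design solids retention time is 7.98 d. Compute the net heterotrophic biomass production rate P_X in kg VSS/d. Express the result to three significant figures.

P_X ≈ 134 kg VSS/d

The observed yield is Y_obs = Y/(1 + k_d·θ_c) = 0.538 / (1 + 0.0953 × 7.98) = 0.538 / 1.760 = 0.3056 g VSS per g soluble BOD₅ removed.
Substrate removed = Q·(S₀ − S) = 470 m³/d × (954 − 21.1) g/m³ = 4.38×10^5 g/d = 438.5 kg/d.
P_X = Y_obs · Q(S₀ − S) = 0.3056 × 438.5 = 134.0 kg VSS/d.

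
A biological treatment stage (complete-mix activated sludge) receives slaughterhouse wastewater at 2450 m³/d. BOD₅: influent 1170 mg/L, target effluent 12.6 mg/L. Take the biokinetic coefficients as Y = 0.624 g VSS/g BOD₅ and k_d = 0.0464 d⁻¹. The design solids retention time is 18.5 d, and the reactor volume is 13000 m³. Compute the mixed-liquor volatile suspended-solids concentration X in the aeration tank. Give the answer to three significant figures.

X ≈ 1350 mg/L

From V·X·(1 + k_d·θ_c) = Y·Q·(S₀ − S)·θ_c: X = 0.624 × 2450 × (1170 − 12.6) × 18.5 / [13000 × (1 + 0.0464 × 18.5)] = 1355 mg/L.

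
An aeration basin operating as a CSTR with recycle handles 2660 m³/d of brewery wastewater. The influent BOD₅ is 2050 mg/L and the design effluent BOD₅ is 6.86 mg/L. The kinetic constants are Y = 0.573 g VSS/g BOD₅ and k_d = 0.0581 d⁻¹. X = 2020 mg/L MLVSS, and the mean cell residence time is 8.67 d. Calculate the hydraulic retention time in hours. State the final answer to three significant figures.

τ ≈ 80.2 h

Rearranging the biomass balance for a CMAS with decay, V = Y·Q·ΔS·θ_c / [X·(1+k_d θ_c)] = 0.573 × 2660 × (2050 − 6.86) × 8.67 / [2020 × (1 + 0.0581 × 8.67)] = 2.7×10^7 / 3038 = 8889 m³.
Hydraulic retention time τ = V/Q = 8889 / 2660 = 3.342 d = 80.20 h.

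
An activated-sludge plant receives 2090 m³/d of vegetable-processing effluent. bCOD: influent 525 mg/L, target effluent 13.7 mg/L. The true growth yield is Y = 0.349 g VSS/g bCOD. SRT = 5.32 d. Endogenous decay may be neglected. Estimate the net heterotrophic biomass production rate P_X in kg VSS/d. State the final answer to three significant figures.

P_X ≈ 373 kg VSS/d

No decay correction is needed, so Y_obs = Y = 0.349.
ΔS = 525 − 13.7 = 511.3 mg/L, so the substrate removal rate is 2090 × 511.3/1000 = 1069 kg bCOD/d.
Biomass produced: P_X = Y_obs·Q·ΔS = 0.3490 × 1069 ≈ 372.9 kg VSS/d.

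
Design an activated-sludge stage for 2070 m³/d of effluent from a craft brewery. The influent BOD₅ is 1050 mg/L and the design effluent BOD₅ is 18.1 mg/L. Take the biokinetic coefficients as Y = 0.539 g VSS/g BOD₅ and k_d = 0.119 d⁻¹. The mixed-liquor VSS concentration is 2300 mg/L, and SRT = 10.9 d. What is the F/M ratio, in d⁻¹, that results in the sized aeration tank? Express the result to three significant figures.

Rearranging the biomass balance for a CMAS with decay, V = Y·Q·ΔS·θ_c / [X·(1+k_d θ_c)] = 0.539 × 2070 × (1050 − 18.1) × 10.9 / [2300 × (1 + 0.119 × 10.9)] = 1.25×10^7 / 5283 = 2375 m³.
F/M = applied load / biomass = Q·S₀/(V·X) = 2070 × 1050 / (2375 × 2300) = 0.3978 d⁻¹.

F/M ≈ 0.398 d⁻¹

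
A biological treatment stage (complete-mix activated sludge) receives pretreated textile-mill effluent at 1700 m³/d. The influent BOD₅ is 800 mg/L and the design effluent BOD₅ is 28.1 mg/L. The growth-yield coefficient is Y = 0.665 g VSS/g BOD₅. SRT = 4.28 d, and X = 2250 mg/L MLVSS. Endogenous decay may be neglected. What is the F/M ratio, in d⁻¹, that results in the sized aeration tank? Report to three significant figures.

With k_d = 0 the design equation reduces to V = Y Q (S₀−S) θ_c / X = 0.665 × 1700 × (800 − 28.1) × 4.28 / 2250 = 1660 m³.
F/M = Q·S₀ / (V·X) = 1700 × 800 / (1660 × 2250) = 0.3641 g BOD₅·(g VSS·d)⁻¹.

F/M ≈ 0.364 d⁻¹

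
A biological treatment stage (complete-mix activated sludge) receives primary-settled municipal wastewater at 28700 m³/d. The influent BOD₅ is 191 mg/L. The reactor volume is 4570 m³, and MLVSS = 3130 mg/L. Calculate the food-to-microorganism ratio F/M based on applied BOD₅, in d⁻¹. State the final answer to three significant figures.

F/M = applied load / biomass = Q·S₀/(V·X) = 28700 × 191 / (4570 × 3130) = 0.3832 d⁻¹.

F/M ≈ 0.383 d⁻¹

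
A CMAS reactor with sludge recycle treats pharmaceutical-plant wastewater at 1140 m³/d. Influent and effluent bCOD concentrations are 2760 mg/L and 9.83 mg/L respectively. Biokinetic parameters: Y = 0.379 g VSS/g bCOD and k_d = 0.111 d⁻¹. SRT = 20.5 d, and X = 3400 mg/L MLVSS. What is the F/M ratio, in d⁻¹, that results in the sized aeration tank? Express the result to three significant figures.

F/M ≈ 0.423 d⁻¹

From the SRT design equation V = Y Q (S₀−S) θ_c / [X (1 + k_d θ_c)] = 0.379 × 1140 × (2760 − 9.83) × 20.5 / [3400 × (1 + 0.111 × 20.5)] = 2.44×10^7 / 11137 = 2187 m³.
Food-to-microorganism ratio F/M = Q S₀ / (V X) = 1140 × 2760 / (2187 × 3400) = 0.4231 d⁻¹.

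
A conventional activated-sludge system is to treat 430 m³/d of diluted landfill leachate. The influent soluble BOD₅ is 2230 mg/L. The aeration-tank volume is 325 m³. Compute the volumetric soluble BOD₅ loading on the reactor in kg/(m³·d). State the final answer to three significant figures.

L_v ≈ 2.95 kg soluble BOD₅/(m³·d)

Applied soluble BOD₅ load per unit volume = Q·S₀/V = (430 × 2230/1000)/325.0 = 2.950 kg soluble BOD₅·m⁻³·d⁻¹.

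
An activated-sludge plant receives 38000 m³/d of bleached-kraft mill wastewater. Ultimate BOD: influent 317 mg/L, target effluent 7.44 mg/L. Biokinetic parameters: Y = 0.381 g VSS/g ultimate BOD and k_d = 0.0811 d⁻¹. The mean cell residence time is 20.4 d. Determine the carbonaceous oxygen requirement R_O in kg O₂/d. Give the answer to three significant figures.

The observed yield is Y_obs = Y/(1 + k_d·θ_c) = 0.381 / (1 + 0.0811 × 20.4) = 0.381 / 2.654 = 0.1435 g VSS per g ultimate BOD removed.
ΔS = 317 − 7.44 = 309.6 mg/L, so the substrate removal rate is 38000 × 309.6/1000 = 11763 kg ultimate BOD/d.
P_X = Y_obs·Q·(S₀ − S) = 0.1435 × 11763 = 1688 kg VSS/d.
R_O = Q·(S₀ − S) − 1.42·P_X = 11763 − 1.42 × 1688 = 9366 kg O₂/d.

R_O ≈ 9370 kg O₂/d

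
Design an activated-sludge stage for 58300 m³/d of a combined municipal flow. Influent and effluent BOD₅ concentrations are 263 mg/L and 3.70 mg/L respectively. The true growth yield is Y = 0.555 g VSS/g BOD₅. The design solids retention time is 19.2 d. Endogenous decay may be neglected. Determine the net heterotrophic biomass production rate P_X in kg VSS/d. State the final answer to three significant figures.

P_X ≈ 8390 kg VSS/d

With endogenous decay neglected, the observed yield equals the true yield: Y_obs = Y = 0.555 g VSS/g BOD₅.
Q·(S₀ − S) = 58300 × (263 − 3.70) × 10⁻³ = 15117 kg/d removed.
So the net sludge growth is P_X = 0.5550 × 15117 = 8390 kg VSS/d.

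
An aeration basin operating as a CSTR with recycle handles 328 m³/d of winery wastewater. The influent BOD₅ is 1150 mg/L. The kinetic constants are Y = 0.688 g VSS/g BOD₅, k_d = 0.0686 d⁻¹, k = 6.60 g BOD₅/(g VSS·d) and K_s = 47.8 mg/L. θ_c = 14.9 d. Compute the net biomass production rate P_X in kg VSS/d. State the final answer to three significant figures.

P_X ≈ 128 kg VSS/d

From the Monod/SRT balance for a CMAS, S = K_s·(1+k_d θ_c)/[θ_c·(Y k − k_d) − 1] = 47.8 × (1 + 0.0686 × 14.9) / [14.9 × (0.688 × 6.60 − 0.0686) − 1] = 96.66 / 65.64 = 1.473 mg/L.
Correct the yield for decay: Y_obs = Y/(1 + k_d θ_c) = 0.688 / (1 + 0.0686 × 14.9) = 0.688 / 2.022 = 0.3402.
ΔS = 1150 − 1.47 = 1149 mg/L, so the substrate removal rate is 328 × 1149/1000 = 376.7 kg BOD₅/d.
Biomass produced: P_X = Y_obs·Q·ΔS = 0.3402 × 376.7 ≈ 128.2 kg VSS/d.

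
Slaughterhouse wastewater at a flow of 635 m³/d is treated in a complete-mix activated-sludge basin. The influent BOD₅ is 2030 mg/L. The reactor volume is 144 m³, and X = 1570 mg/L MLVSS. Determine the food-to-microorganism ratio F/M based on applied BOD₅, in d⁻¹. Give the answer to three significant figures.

Food-to-microorganism ratio F/M = Q S₀ / (V X) = 635 × 2030 / (144.0 × 1570) = 5.702 d⁻¹.

F/M ≈ 5.70 d⁻¹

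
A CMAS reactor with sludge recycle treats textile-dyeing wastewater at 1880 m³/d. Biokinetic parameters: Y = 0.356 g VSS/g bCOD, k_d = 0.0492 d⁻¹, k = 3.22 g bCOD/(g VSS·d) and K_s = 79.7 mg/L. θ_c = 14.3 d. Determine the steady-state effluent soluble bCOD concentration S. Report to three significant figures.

For a completely mixed reactor with recycle the Lawrence–McCarty relation gives S = K_s·(1 + k_d·θ_c) / [θ_c·(Y·k − k_d) − 1] = 79.7 × (1 + 0.0492 × 14.3) / [14.3 × (0.356 × 3.22 − 0.0492) − 1] = 135.8 / 14.69 = 9.243 mg/L.

S ≈ 9.24 mg/L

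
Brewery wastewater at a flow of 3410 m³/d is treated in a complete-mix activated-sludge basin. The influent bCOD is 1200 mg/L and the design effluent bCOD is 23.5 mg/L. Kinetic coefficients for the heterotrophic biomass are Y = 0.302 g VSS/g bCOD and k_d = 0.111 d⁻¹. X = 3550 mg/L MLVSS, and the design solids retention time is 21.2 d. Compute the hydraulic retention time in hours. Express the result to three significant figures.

From the SRT design equation V = Y Q (S₀−S) θ_c / [X (1 + k_d θ_c)] = 0.302 × 3410 × (1200 − 23.5) × 21.2 / [3550 × (1 + 0.111 × 21.2)] = 2.57×10^7 / 11904 = 2158 m³.
Hydraulic retention time τ = V/Q = 2158 / 3410 = 0.6328 d = 15.19 h.

τ ≈ 15.2 h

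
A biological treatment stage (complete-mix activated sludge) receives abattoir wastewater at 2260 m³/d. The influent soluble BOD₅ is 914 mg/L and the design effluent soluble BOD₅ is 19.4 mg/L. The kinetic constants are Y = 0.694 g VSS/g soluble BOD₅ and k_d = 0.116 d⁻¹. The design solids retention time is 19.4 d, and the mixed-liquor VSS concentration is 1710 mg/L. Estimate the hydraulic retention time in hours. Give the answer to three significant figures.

τ ≈ 52.0 h

From the SRT design equation V = Y Q (S₀−S) θ_c / [X (1 + k_d θ_c)] = 0.694 × 2260 × (914 − 19.4) × 19.4 / [1710 × (1 + 0.116 × 19.4)] = 2.72×10^7 / 5558 = 4897 m³.
τ = V/Q = 4897/2260 = 2.167 d, or 52.01 h.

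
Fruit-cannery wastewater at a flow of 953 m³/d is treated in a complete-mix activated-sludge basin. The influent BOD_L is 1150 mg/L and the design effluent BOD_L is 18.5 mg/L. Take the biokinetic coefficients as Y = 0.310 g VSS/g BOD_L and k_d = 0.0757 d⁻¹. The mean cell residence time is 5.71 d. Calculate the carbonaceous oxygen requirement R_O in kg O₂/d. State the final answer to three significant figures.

Observed yield with endogenous decay: Y_obs = Y / (1 + k_d·θ_c) = 0.310 / (1 + 0.0757 × 5.71) = 0.310 / 1.432 = 0.2164 g VSS/g BOD_L.
Substrate removed = Q·(S₀ − S) = 953 m³/d × (1150 − 18.5) g/m³ = 1.08×10^6 g/d = 1078 kg/d.
Net sludge production P_X = 0.2164 × 1078 = 233.4 kg VSS/d.
Carbonaceous O₂ demand = substrate oxidised − cell-mass equivalent = 1078 − 1.42 × 233.4 = 746.9 kg O₂/d.

R_O ≈ 747 kg O₂/d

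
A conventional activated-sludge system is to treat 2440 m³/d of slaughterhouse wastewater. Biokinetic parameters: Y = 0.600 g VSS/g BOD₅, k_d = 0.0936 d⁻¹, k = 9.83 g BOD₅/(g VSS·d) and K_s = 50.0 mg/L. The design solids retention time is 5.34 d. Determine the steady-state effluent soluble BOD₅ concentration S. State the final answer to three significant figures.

S ≈ 2.50 mg/L

For a completely mixed reactor with recycle the Lawrence–McCarty relation gives S = K_s·(1 + k_d·θ_c) / [θ_c·(Y·k − k_d) − 1] = 50.0 × (1 + 0.0936 × 5.34) / [5.34 × (0.600 × 9.83 − 0.0936) − 1] = 74.99 / 30.00 = 2.500 mg/L.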